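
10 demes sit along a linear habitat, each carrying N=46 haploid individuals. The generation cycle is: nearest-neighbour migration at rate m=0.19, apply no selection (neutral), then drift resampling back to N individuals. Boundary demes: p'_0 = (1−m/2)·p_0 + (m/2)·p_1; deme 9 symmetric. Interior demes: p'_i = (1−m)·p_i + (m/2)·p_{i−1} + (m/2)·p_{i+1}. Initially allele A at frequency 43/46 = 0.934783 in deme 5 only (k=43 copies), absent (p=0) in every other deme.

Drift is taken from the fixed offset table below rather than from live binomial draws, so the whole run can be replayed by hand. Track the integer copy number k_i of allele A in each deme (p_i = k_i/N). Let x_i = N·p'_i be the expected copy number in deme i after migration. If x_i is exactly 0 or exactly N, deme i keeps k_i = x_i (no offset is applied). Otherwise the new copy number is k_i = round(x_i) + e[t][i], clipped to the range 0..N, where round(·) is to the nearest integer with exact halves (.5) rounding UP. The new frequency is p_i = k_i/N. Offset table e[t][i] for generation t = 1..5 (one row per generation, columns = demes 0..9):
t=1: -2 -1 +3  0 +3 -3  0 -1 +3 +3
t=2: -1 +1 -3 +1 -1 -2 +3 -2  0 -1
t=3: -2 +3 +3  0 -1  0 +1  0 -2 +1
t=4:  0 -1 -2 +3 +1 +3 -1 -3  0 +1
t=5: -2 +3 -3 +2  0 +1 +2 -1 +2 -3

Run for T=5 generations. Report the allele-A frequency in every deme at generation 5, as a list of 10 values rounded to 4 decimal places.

t=0: k=[0 0 0 0 0 43 0 0 0 0]
t=1: x=[0.0000 0.0000 0.0000 0.0000 4.0850 34.8300 4.0850 0.0000 0.0000 0.0000] k=[0 0 0 0 7 32 4 0 0 0]
t=2: x=[0.0000 0.0000 0.0000 0.6650 8.7100 26.9650 6.2800 0.3800 0.0000 0.0000] k=[0 0 0 2 8 25 9 0 0 0]
t=3: x=[0.0000 0.0000 0.1900 2.3800 9.0450 21.8650 9.6650 0.8550 0.0000 0.0000] k=[0 0 3 2 8 22 11 1 0 0]
t=4: x=[0.0000 0.2850 2.6200 2.6650 8.7600 19.6250 11.0950 1.8550 0.0950 0.0000] k=[0 0 1 6 10 23 10 0 0 0]
t=5: x=[0.0000 0.0950 1.3800 5.9050 10.8550 20.5300 10.2850 0.9500 0.0000 0.0000] k=[0 3 0 8 11 22 12 0 0 0]

[0.0000, 0.0652, 0.0000, 0.1739, 0.2391, 0.4783, 0.2609, 0.0000, 0.0000, 0.0000]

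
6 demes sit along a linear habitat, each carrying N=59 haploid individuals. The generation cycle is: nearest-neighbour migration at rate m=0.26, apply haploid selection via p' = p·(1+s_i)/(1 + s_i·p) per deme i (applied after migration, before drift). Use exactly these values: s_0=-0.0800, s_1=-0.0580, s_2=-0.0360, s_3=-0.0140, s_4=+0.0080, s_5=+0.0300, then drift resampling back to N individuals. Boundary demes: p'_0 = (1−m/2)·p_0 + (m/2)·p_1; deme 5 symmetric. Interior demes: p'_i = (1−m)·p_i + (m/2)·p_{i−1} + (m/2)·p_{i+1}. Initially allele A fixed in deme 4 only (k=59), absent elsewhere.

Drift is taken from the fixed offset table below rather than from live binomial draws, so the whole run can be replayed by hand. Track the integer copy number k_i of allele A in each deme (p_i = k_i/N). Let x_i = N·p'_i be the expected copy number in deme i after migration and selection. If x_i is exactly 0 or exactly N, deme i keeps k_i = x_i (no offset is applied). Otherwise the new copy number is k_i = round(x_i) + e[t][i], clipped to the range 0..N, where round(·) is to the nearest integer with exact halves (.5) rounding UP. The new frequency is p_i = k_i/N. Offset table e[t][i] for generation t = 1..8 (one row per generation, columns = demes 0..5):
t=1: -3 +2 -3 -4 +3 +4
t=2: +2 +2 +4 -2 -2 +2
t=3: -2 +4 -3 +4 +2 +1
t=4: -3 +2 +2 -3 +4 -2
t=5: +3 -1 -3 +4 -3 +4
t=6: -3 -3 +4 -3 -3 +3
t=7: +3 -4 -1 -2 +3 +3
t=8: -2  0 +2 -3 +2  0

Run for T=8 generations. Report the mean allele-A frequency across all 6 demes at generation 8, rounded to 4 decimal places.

t=0: k=[0 0 0 0 59 0]
t=1: x=[0.0000 0.0000 0.0000 7.5764 43.7503 7.8694] k=[0 0 0 4 47 12]
t=2: x=[0.0000 0.0000 0.5014 8.9623 36.9701 16.9042] k=[0 0 5 7 35 19]
t=3: x=[0.0000 0.6127 4.4566 10.2600 29.3975 21.4821] k=[0 5 1 14 31 22]
t=4: x=[0.5985 3.6215 3.1005 14.3662 27.7371 23.5872] k=[0 6 5 11 32 22]
t=5: x=[0.7184 4.8189 5.7179 12.8081 28.0872 23.7180] k=[4 4 3 17 25 28]
t=6: x=[3.7001 3.6595 4.7863 16.0547 24.4640 28.0446] k=[1 1 9 13 21 31]
t=7: x=[0.9212 1.9255 8.2172 13.3736 21.3685 30.1359] k=[4 0 7 11 24 33]
t=8: x=[3.2168 1.3490 6.3978 12.0344 23.5927 32.2627] k=[1 1 8 9 26 32]

0.2175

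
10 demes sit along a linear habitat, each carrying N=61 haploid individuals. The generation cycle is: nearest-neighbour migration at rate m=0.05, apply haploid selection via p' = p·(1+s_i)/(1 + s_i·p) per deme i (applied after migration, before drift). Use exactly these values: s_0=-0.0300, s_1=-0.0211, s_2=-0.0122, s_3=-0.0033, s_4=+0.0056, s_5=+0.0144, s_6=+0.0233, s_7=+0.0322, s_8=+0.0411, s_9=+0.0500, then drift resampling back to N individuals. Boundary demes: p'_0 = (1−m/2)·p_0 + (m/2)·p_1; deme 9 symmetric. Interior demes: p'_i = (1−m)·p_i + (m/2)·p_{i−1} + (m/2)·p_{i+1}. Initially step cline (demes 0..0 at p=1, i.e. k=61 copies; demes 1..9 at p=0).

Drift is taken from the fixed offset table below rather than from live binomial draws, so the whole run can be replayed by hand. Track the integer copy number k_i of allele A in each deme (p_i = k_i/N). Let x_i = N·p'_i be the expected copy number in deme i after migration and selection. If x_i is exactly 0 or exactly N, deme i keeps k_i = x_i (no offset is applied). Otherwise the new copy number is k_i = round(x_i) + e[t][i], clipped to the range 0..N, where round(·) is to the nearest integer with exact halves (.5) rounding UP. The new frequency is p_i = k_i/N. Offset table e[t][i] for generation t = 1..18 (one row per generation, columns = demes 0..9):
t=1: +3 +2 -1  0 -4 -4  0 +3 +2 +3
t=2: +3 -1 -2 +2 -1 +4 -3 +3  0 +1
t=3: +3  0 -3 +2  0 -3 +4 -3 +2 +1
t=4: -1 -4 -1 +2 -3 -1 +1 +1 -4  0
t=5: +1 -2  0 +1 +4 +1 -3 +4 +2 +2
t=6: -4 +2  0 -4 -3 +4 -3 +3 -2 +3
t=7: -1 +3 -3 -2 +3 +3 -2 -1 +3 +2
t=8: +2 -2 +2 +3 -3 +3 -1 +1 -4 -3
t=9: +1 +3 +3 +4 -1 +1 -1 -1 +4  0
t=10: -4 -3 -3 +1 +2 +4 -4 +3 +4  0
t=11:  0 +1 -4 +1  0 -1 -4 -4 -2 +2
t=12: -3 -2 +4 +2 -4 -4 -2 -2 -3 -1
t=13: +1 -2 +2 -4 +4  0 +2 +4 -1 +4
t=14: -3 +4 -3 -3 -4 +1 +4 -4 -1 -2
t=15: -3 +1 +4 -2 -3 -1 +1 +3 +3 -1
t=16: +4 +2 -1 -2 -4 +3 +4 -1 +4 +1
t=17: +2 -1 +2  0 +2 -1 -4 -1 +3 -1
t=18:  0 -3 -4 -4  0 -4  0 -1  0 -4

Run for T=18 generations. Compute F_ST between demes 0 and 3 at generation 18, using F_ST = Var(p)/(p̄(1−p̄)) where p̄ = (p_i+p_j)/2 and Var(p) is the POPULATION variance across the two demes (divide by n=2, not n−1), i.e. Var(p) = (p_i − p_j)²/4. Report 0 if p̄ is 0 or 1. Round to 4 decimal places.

t=0: k=[61 0 0 0 0 0 0 0 0 0]
t=1: x=[59.4290 1.4936 0.0000 0.0000 0.0000 0.0000 0.0000 0.0000 0.0000 0.0000] k=[61 3 0 0 0 0 0 0 0 0]
t=2: x=[59.5063 4.2892 0.0741 0.0000 0.0000 0.0000 0.0000 0.0000 0.0000 0.0000] k=[61 3 0 0 0 0 0 0 0 0]
t=3: x=[59.5063 4.2892 0.0741 0.0000 0.0000 0.0000 0.0000 0.0000 0.0000 0.0000] k=[61 4 0 0 0 0 0 0 0 0]
t=4: x=[59.5320 5.2223 0.0988 0.0000 0.0000 0.0000 0.0000 0.0000 0.0000 0.0000] k=[59 1 0 0 0 0 0 0 0 0]
t=5: x=[57.4495 2.3758 0.0247 0.0000 0.0000 0.0000 0.0000 0.0000 0.0000 0.0000] k=[58 0 0 0 0 0 0 0 0 0]
t=6: x=[56.4227 1.4201 0.0000 0.0000 0.0000 0.0000 0.0000 0.0000 0.0000 0.0000] k=[52 3 0 0 0 0 0 0 0 0]
t=7: x=[50.5131 4.0683 0.0741 0.0000 0.0000 0.0000 0.0000 0.0000 0.0000 0.0000] k=[50 7 0 0 0 0 0 0 0 0]
t=8: x=[48.6273 7.7545 0.1729 0.0000 0.0000 0.0000 0.0000 0.0000 0.0000 0.0000] k=[51 6 2 0 0 0 0 0 0 0]
t=9: x=[49.5953 6.8935 2.0258 0.0498 0.0000 0.0000 0.0000 0.0000 0.0000 0.0000] k=[51 10 5 4 0 0 0 0 0 0]
t=10: x=[49.6972 10.7104 5.0429 3.9129 0.1006 0.0000 0.0000 0.0000 0.0000 0.0000] k=[46 8 2 5 2 0 0 0 0 0]
t=11: x=[44.6886 8.6406 2.1988 4.8353 2.0360 0.0507 0.0000 0.0000 0.0000 0.0000] k=[45 10 0 6 2 0 0 0 0 0]
t=12: x=[43.7507 10.4392 0.3952 5.7328 2.0611 0.0507 0.0000 0.0000 0.0000 0.0000] k=[41 8 4 8 0 0 0 0 0 0]
t=13: x=[39.7552 8.5668 4.1522 7.6778 0.2011 0.0000 0.0000 0.0000 0.0000 0.0000] k=[41 7 6 4 4 0 0 0 0 0]
t=14: x=[39.7300 7.6807 5.9092 4.0375 3.9204 0.1014 0.0000 0.0000 0.0000 0.0000] k=[37 12 3 1 0 1 0 0 0 0]
t=15: x=[35.9265 12.1906 3.1383 1.0217 0.0503 0.9635 0.0256 0.0000 0.0000 0.0000] k=[33 13 7 0 0 0 1 0 0 0]
t=16: x=[32.0371 13.1289 6.8995 0.1744 0.0000 0.0254 0.9718 0.0258 0.0000 0.0000] k=[36 15 6 0 0 3 5 0 0 0]
t=17: x=[35.0218 15.0569 6.0082 0.1495 0.0754 3.0157 4.9283 0.1290 0.0000 0.0000] k=[37 14 8 0 2 2 1 0 0 0]
t=18: x=[35.9767 14.1914 7.8655 0.2492 1.9606 2.0025 1.0229 0.0258 0.0000 0.0000] k=[36 11 4 0 2 0 1 0 0 0]

0.4186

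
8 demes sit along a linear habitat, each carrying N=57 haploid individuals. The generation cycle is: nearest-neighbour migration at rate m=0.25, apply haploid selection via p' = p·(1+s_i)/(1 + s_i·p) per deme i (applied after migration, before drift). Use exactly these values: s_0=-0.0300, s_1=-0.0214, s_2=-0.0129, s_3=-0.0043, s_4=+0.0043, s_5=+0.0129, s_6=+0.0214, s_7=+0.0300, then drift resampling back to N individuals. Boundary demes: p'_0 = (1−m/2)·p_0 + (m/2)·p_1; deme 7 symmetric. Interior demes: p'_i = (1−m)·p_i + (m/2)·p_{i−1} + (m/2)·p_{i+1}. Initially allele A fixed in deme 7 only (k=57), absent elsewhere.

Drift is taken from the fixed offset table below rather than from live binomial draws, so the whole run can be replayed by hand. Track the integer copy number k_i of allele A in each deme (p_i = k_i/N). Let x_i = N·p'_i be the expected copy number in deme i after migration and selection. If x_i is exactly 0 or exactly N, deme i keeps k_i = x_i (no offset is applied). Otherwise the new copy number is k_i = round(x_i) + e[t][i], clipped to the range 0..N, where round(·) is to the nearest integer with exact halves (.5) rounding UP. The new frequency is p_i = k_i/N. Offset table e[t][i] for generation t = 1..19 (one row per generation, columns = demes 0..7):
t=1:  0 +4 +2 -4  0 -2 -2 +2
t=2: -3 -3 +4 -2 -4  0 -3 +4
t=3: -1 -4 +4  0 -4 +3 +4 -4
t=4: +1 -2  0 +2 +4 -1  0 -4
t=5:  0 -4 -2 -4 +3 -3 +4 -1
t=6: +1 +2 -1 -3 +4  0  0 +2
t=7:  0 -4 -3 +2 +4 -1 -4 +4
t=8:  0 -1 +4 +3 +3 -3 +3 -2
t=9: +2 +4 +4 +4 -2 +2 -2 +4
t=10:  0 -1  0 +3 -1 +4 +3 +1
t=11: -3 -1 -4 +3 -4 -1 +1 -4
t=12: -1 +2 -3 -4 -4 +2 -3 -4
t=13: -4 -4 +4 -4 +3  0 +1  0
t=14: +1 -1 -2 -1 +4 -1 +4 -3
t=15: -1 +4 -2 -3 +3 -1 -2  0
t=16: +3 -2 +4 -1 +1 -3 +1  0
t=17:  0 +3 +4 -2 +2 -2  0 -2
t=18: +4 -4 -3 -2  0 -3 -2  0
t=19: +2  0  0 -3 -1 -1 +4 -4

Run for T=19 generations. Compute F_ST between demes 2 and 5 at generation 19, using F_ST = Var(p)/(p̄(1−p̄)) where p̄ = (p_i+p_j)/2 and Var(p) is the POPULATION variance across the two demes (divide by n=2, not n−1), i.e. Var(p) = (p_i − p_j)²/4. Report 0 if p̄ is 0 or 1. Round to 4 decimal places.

0.0545

t=0: k=[0 0 0 0 0 0 0 57]
t=1: x=[0.0000 0.0000 0.0000 0.0000 0.0000 0.0000 7.2581 50.0572] k=[0 0 0 0 0 0 5 52]
t=2: x=[0.0000 0.0000 0.0000 0.0000 0.0000 0.6330 10.4292 46.3827] k=[0 0 0 0 0 1 7 50]
t=3: x=[0.0000 0.0000 0.0000 0.0000 0.1255 1.6454 11.8222 44.9090] k=[0 0 0 0 0 5 16 41]
t=4: x=[0.0000 0.0000 0.0000 0.0000 0.6277 5.8166 18.0098 38.2488] k=[0 0 0 0 5 5 18 34]
t=5: x=[0.0000 0.0000 0.0000 0.6223 4.3924 6.7004 18.6396 32.4141] k=[0 0 0 0 7 4 23 31]
t=6: x=[0.0000 0.0000 0.0000 0.8713 5.7722 6.8266 21.9099 30.4197] k=[0 0 0 0 10 7 22 32]
t=7: x=[0.0000 0.0000 0.0000 1.2447 8.4057 9.3498 21.6586 31.1681] k=[0 0 0 3 12 8 18 35]
t=8: x=[0.0000 0.0000 0.3702 3.7349 10.4115 9.8540 19.1433 33.2853] k=[0 0 4 7 13 7 22 31]
t=9: x=[0.0000 0.4894 3.8284 7.3474 11.5394 9.7280 21.5330 30.2949] k=[0 4 8 11 10 12 20 34]
t=10: x=[0.4851 3.9203 7.7873 10.4631 10.4115 12.8773 21.0302 32.6631] k=[0 3 8 13 9 17 24 34]
t=11: x=[0.3638 3.1843 7.9111 11.8345 10.5368 17.0277 24.6709 33.1609] k=[0 2 4 15 7 16 26 29]
t=12: x=[0.2425 1.9587 5.0648 12.5827 9.1579 16.2736 25.4229 29.0461] k=[0 4 2 9 5 18 22 25]
t=13: x=[0.4851 3.1843 3.0869 7.5966 7.1518 17.0277 22.1611 25.0392] k=[0 0 7 4 10 17 23 25]
t=14: x=[0.0000 0.8566 5.6832 5.1049 10.1608 17.0277 22.7890 25.1647] k=[0 0 4 4 14 16 27 22]
t=15: x=[0.0000 0.4894 3.4576 5.2295 13.0431 17.2789 25.2976 23.0295] k=[0 4 1 2 16 16 23 23]
t=16: x=[0.4851 3.0617 1.4812 3.6104 14.2959 17.0277 22.4123 23.4067] k=[3 1 5 3 15 14 23 23]
t=17: x=[2.6714 1.7137 4.1992 4.7313 13.4190 15.3936 22.1611 23.4067] k=[3 5 8 3 15 13 22 21]
t=18: x=[3.1579 5.0250 6.9207 5.1049 13.2937 14.5132 21.0302 21.5195] k=[7 1 4 3 13 12 19 22]
t=19: x=[6.0825 2.0812 3.4576 4.3576 11.6648 13.1291 18.7656 22.0231] k=[8 2 3 1 11 12 23 18]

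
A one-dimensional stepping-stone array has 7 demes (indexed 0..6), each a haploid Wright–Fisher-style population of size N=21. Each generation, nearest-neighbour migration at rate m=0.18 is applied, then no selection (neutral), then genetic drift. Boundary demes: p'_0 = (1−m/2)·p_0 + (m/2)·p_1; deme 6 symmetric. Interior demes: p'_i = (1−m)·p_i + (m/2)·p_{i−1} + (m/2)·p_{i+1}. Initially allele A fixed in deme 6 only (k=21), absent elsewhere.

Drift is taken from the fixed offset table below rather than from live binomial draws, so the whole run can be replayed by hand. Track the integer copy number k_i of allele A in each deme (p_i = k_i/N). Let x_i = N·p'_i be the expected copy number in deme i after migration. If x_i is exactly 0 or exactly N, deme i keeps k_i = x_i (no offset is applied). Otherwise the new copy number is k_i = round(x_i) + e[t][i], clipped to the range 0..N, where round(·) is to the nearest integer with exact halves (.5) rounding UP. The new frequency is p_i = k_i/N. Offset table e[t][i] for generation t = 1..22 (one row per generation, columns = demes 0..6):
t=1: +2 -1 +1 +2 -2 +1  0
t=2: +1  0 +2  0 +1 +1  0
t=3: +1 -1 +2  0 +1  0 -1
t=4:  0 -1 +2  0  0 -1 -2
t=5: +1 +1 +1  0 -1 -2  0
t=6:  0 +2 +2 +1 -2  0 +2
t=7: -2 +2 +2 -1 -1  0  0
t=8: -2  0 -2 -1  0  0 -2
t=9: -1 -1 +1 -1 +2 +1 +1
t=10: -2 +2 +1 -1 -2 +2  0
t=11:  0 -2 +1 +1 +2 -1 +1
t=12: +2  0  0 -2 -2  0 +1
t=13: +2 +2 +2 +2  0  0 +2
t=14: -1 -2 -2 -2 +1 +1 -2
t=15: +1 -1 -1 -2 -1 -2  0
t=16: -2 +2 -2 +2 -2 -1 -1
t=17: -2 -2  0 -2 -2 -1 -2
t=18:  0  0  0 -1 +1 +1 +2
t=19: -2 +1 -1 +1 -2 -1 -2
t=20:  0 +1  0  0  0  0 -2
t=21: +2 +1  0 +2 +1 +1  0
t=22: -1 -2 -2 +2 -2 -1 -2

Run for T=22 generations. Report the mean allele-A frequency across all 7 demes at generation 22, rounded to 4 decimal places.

t=0: k=[0 0 0 0 0 0 21]
t=1: x=[0.0000 0.0000 0.0000 0.0000 0.0000 1.8900 19.1100] k=[0 0 0 0 0 3 19]
t=2: x=[0.0000 0.0000 0.0000 0.0000 0.2700 4.1700 17.5600] k=[0 0 0 0 1 5 18]
t=3: x=[0.0000 0.0000 0.0000 0.0900 1.2700 5.8100 16.8300] k=[0 0 0 0 2 6 16]
t=4: x=[0.0000 0.0000 0.0000 0.1800 2.1800 6.5400 15.1000] k=[0 0 0 0 2 6 13]
t=5: x=[0.0000 0.0000 0.0000 0.1800 2.1800 6.2700 12.3700] k=[0 0 0 0 1 4 12]
t=6: x=[0.0000 0.0000 0.0000 0.0900 1.1800 4.4500 11.2800] k=[0 0 0 1 0 4 13]
t=7: x=[0.0000 0.0000 0.0900 0.8200 0.4500 4.4500 12.1900] k=[0 0 2 0 0 4 12]
t=8: x=[0.0000 0.1800 1.6400 0.1800 0.3600 4.3600 11.2800] k=[0 0 0 0 0 4 9]
t=9: x=[0.0000 0.0000 0.0000 0.0000 0.3600 4.0900 8.5500] k=[0 0 0 0 2 5 10]
t=10: x=[0.0000 0.0000 0.0000 0.1800 2.0900 5.1800 9.5500] k=[0 0 0 0 0 7 10]
t=11: x=[0.0000 0.0000 0.0000 0.0000 0.6300 6.6400 9.7300] k=[0 0 0 0 3 6 11]
t=12: x=[0.0000 0.0000 0.0000 0.2700 3.0000 6.1800 10.5500] k=[0 0 0 0 1 6 12]
t=13: x=[0.0000 0.0000 0.0000 0.0900 1.3600 6.0900 11.4600] k=[0 0 0 2 1 6 13]
t=14: x=[0.0000 0.0000 0.1800 1.7300 1.5400 6.1800 12.3700] k=[0 0 0 0 3 7 10]
t=15: x=[0.0000 0.0000 0.0000 0.2700 3.0900 6.9100 9.7300] k=[0 0 0 0 2 5 10]
t=16: x=[0.0000 0.0000 0.0000 0.1800 2.0900 5.1800 9.5500] k=[0 0 0 2 0 4 9]
t=17: x=[0.0000 0.0000 0.1800 1.6400 0.5400 4.0900 8.5500] k=[0 0 0 0 0 3 7]
t=18: x=[0.0000 0.0000 0.0000 0.0000 0.2700 3.0900 6.6400] k=[0 0 0 0 1 4 9]
t=19: x=[0.0000 0.0000 0.0000 0.0900 1.1800 4.1800 8.5500] k=[0 0 0 1 0 3 7]
t=20: x=[0.0000 0.0000 0.0900 0.8200 0.3600 3.0900 6.6400] k=[0 0 0 1 0 3 5]
t=21: x=[0.0000 0.0000 0.0900 0.8200 0.3600 2.9100 4.8200] k=[0 0 0 3 1 4 5]
t=22: x=[0.0000 0.0000 0.2700 2.5500 1.4500 3.8200 4.9100] k=[0 0 0 5 0 3 3]

0.0748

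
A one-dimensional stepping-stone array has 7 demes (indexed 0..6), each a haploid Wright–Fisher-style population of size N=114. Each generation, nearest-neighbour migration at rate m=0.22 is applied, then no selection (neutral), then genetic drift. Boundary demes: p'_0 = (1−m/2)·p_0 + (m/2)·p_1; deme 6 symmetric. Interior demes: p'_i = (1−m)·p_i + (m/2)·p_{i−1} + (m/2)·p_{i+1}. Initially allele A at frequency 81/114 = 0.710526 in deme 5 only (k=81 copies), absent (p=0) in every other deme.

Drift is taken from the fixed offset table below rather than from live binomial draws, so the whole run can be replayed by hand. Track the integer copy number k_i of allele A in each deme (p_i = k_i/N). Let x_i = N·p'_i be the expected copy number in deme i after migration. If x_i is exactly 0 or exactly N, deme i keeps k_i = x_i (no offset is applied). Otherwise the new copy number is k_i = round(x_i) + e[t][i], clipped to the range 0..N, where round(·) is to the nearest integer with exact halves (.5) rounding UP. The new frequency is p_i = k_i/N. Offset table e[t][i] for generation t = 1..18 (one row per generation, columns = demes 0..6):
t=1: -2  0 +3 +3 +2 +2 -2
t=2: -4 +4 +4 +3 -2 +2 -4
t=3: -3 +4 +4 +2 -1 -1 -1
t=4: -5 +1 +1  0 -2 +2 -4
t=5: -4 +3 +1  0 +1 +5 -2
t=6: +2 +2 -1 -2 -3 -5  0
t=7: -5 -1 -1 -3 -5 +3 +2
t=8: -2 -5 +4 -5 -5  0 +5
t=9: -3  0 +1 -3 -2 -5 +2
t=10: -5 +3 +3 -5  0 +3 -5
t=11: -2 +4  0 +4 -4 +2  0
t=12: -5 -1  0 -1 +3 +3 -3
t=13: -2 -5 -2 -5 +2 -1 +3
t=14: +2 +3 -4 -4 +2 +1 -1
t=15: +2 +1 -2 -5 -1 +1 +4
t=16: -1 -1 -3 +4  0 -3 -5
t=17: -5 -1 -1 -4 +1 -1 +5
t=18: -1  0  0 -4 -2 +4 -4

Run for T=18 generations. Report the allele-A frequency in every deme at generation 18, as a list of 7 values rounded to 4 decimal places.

t=0: k=[0 0 0 0 0 81 0]
t=1: x=[0.0000 0.0000 0.0000 0.0000 8.9100 63.1800 8.9100] k=[0 0 0 0 11 65 7]
t=2: x=[0.0000 0.0000 0.0000 1.2100 15.7300 52.6800 13.3800] k=[0 0 0 4 14 55 9]
t=3: x=[0.0000 0.0000 0.4400 4.6600 17.4100 45.4300 14.0600] k=[0 0 4 7 16 44 13]
t=4: x=[0.0000 0.4400 3.8900 7.6600 18.0900 37.5100 16.4100] k=[0 1 5 8 16 40 12]
t=5: x=[0.1100 1.3300 4.8900 8.5500 17.7600 34.2800 15.0800] k=[0 4 6 9 19 39 13]
t=6: x=[0.4400 3.7800 6.1100 9.7700 20.1000 33.9400 15.8600] k=[2 6 5 8 17 29 16]
t=7: x=[2.4400 5.4500 5.4400 8.6600 17.3300 26.2500 17.4300] k=[0 4 4 6 12 29 19]
t=8: x=[0.4400 3.5600 4.2200 6.4400 13.2100 26.0300 20.1000] k=[0 0 8 1 8 26 25]
t=9: x=[0.0000 0.8800 6.3500 2.5400 9.2100 23.9100 25.1100] k=[0 1 7 0 7 19 27]
t=10: x=[0.1100 1.5500 5.5700 1.5400 7.5500 18.5600 26.1200] k=[0 5 9 0 8 22 21]
t=11: x=[0.5500 4.8900 7.5700 1.8700 8.6600 20.3500 21.1100] k=[0 9 8 6 5 22 21]
t=12: x=[0.9900 7.9000 7.8900 6.1100 6.9800 20.0200 21.1100] k=[0 7 8 5 10 23 18]
t=13: x=[0.7700 6.3400 7.5600 5.8800 10.8800 21.0200 18.5500] k=[0 1 6 1 13 20 22]
t=14: x=[0.1100 1.4400 4.9000 2.8700 12.4500 19.4500 21.7800] k=[2 4 1 0 14 20 21]
t=15: x=[2.2200 3.4500 1.2200 1.6500 13.1200 19.4500 20.8900] k=[4 4 0 0 12 20 25]
t=16: x=[4.0000 3.5600 0.4400 1.3200 11.5600 19.6700 24.4500] k=[3 3 0 5 12 17 19]
t=17: x=[3.0000 2.6700 0.8800 5.2200 11.7800 16.6700 18.7800] k=[0 2 0 1 13 16 24]
t=18: x=[0.2200 1.5600 0.3300 2.2100 12.0100 16.5500 23.1200] k=[0 2 0 0 10 21 19]

[0.0000, 0.0175, 0.0000, 0.0000, 0.0877, 0.1842, 0.1667]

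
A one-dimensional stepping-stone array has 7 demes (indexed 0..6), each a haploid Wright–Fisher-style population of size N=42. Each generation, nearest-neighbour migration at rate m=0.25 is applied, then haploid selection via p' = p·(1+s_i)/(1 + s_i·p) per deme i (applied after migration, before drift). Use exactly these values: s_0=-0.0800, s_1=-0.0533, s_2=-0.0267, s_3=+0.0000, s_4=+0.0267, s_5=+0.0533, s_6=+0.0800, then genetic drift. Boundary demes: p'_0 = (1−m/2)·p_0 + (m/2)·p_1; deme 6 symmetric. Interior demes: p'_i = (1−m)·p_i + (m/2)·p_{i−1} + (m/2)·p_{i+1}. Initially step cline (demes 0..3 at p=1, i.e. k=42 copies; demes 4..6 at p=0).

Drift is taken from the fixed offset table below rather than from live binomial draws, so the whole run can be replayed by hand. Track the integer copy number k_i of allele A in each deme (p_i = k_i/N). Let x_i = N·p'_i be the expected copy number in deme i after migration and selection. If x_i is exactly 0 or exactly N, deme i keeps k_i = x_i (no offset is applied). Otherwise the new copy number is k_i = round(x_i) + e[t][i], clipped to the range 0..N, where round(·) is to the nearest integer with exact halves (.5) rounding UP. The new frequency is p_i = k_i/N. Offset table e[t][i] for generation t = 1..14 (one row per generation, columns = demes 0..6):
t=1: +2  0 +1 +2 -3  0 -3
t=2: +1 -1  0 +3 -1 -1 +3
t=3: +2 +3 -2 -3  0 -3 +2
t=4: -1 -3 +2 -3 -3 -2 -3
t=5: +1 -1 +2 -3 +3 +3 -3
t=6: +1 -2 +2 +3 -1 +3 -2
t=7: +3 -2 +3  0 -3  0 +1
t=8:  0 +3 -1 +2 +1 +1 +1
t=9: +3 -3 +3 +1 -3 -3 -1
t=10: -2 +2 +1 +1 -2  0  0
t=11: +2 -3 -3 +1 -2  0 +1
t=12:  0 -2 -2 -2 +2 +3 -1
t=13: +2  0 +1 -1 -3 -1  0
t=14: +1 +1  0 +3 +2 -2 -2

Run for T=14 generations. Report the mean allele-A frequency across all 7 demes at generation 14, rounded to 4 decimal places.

0.5748

t=0: k=[42 42 42 42 0 0 0]
t=1: x=[42.0000 42.0000 42.0000 36.7500 5.3722 0.0000 0.0000] k=[42 42 42 39 2 0 0]
t=2: x=[42.0000 42.0000 41.6148 34.7500 6.5188 0.2632 0.0000] k=[42 42 42 38 6 0 0]
t=3: x=[42.0000 42.0000 41.4865 34.5000 9.4415 0.7892 0.0000] k=[42 42 39 32 9 0 0]
t=4: x=[42.0000 41.6041 38.4122 30.0000 10.9621 1.1833 0.0000] k=[42 39 40 27 8 0 0]
t=5: x=[41.5927 39.3681 38.1565 26.2500 9.5683 1.0520 0.0000] k=[42 38 40 23 13 4 0]
t=6: x=[41.4571 38.5819 37.5178 23.8750 13.3639 4.8431 0.5395] k=[42 37 40 27 12 8 0]
t=7: x=[41.3215 37.7973 37.9010 26.7500 13.6163 7.8253 1.0779] k=[42 36 41 27 11 8 2]
t=8: x=[41.1860 37.1447 38.5400 26.7500 12.8589 7.9544 2.9545] k=[41 40 38 29 14 9 4]
t=9: x=[40.7800 39.7617 37.0072 28.2500 15.5068 9.3727 4.9514] k=[42 37 40 29 13 6 4]
t=10: x=[41.3215 37.7973 38.1565 28.3750 14.3731 6.9199 4.5531] k=[39 40 39 29 12 7 5]
t=11: x=[38.8935 39.6305 37.7732 28.1250 13.7425 7.6961 5.6139] k=[41 37 35 29 12 8 7]
t=12: x=[40.3746 37.0143 34.3318 27.6250 13.8687 8.7286 7.5920] k=[40 35 32 26 16 12 7]
t=13: x=[39.1622 34.9339 31.4121 25.5000 17.0160 12.3222 8.1171] k=[41 35 32 25 14 11 8]
t=14: x=[40.1047 35.0636 31.2854 24.5000 15.2550 11.4268 8.9030] k=[41 36 31 28 17 9 7]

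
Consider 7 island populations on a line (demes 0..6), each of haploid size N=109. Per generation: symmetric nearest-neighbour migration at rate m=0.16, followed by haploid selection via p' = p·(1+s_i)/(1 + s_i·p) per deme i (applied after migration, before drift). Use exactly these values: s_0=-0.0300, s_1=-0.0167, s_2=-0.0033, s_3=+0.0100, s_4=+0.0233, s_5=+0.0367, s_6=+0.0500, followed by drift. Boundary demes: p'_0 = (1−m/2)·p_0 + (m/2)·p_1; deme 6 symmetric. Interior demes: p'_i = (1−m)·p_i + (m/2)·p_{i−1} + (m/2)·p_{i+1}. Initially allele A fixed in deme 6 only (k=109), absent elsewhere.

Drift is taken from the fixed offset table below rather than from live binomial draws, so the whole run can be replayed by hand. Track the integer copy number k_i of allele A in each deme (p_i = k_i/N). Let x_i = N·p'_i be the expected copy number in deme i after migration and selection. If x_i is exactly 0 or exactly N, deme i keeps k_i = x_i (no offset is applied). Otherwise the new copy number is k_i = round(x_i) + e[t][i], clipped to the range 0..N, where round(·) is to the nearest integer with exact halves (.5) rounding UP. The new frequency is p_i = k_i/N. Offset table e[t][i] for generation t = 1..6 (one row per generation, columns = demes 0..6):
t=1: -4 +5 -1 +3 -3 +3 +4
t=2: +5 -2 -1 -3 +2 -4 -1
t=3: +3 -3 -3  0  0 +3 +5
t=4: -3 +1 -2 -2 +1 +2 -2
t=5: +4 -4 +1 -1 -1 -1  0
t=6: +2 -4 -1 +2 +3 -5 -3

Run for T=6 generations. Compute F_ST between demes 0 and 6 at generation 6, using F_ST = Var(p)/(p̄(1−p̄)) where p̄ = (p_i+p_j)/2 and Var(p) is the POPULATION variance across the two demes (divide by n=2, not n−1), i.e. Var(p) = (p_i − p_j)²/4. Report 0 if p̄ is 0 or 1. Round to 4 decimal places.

0.5683

t=0: k=[0 0 0 0 0 0 109]
t=1: x=[0.0000 0.0000 0.0000 0.0000 0.0000 9.0136 100.6635] k=[0 0 0 0 0 12 105]
t=2: x=[0.0000 0.0000 0.0000 0.0000 0.9822 19.0397 98.0500] k=[0 0 0 0 3 15 97]
t=3: x=[0.0000 0.0000 0.0000 0.2424 3.8037 21.2089 91.1793] k=[0 0 0 0 4 24 96]
t=4: x=[0.0000 0.0000 0.0000 0.3232 5.3969 28.9193 90.9857] k=[0 0 0 0 6 31 89]
t=5: x=[0.0000 0.0000 0.0000 0.4848 7.6829 34.4840 85.2780] k=[0 0 0 0 7 33 85]
t=6: x=[0.0000 0.0000 0.0000 0.5656 8.7027 35.9429 81.8469] k=[0 0 0 3 12 31 79]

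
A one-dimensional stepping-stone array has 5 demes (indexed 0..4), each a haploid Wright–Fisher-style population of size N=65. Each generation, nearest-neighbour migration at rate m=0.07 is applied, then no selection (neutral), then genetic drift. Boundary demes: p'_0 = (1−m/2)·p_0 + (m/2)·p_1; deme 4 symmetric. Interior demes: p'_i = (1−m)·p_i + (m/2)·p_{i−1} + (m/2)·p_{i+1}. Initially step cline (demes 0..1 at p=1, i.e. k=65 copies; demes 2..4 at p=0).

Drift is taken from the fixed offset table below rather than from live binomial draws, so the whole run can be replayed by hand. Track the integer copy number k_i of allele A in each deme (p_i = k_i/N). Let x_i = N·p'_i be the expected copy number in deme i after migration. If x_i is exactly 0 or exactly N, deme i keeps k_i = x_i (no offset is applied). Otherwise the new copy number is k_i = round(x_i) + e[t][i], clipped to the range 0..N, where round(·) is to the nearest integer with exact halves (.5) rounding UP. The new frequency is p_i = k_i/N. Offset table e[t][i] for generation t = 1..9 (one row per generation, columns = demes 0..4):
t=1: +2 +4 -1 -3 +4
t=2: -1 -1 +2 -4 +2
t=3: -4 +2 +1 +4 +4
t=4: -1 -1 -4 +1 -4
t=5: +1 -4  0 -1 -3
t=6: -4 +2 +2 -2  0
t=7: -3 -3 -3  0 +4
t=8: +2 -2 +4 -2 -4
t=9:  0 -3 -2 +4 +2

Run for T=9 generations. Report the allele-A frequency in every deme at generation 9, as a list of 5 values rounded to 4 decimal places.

[0.8615, 0.6615, 0.2000, 0.0615, 0.0000]

t=0: k=[65 65 0 0 0]
t=1: x=[65.0000 62.7250 2.2750 0.0000 0.0000] k=[65 65 1 0 0]
t=2: x=[65.0000 62.7600 3.2050 0.0350 0.0000] k=[65 62 5 0 0]
t=3: x=[64.8950 60.1100 6.8200 0.1750 0.0000] k=[61 62 8 4 0]
t=4: x=[61.0350 60.0750 9.7500 4.0000 0.1400] k=[60 59 6 5 0]
t=5: x=[59.9650 57.1800 7.8200 4.8600 0.1750] k=[61 53 8 4 0]
t=6: x=[60.7200 51.7050 9.4350 4.0000 0.1400] k=[57 54 11 2 0]
t=7: x=[56.8950 52.6000 12.1900 2.2450 0.0700] k=[54 50 9 2 4]
t=8: x=[53.8600 48.7050 10.1900 2.3150 3.9300] k=[56 47 14 0 0]
t=9: x=[55.6850 46.1600 14.6650 0.4900 0.0000] k=[56 43 13 4 0]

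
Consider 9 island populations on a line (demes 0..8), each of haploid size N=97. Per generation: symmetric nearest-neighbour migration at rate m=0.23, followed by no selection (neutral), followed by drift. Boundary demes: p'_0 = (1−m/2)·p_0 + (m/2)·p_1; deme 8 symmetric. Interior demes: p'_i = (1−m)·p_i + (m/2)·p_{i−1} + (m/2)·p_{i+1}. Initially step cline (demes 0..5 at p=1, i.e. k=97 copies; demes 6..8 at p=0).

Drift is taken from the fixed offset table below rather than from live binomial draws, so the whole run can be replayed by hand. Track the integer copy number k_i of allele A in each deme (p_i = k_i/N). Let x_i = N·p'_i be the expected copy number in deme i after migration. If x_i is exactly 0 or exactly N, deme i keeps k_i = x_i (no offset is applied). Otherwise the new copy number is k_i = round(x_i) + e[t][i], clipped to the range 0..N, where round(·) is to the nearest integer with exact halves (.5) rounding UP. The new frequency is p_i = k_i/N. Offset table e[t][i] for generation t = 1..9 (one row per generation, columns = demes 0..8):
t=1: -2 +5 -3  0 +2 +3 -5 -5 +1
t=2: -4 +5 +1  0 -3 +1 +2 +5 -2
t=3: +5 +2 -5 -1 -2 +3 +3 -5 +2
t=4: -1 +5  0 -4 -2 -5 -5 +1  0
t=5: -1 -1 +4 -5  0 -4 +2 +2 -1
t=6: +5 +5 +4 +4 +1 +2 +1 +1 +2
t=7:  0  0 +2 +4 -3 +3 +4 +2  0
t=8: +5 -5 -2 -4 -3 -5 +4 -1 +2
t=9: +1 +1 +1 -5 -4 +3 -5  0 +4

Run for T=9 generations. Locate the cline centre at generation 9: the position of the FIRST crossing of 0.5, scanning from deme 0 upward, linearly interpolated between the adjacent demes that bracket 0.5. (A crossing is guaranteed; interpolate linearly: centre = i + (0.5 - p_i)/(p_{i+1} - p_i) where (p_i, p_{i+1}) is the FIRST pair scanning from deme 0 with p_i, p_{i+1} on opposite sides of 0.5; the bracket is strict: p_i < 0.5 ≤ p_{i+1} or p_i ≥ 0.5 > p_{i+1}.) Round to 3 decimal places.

t=0: k=[97 97 97 97 97 97 0 0 0]
t=1: x=[97.0000 97.0000 97.0000 97.0000 97.0000 85.8450 11.1550 0.0000 0.0000] k=[97 97 97 97 97 89 6 0 0]
t=2: x=[97.0000 97.0000 97.0000 97.0000 96.0800 80.3750 14.8550 0.6900 0.0000] k=[97 97 97 97 93 81 17 6 0]
t=3: x=[97.0000 97.0000 97.0000 96.5400 92.0800 75.0200 23.0950 6.5750 0.6900] k=[97 97 97 96 90 78 26 2 3]
t=4: x=[97.0000 97.0000 96.8850 95.4250 89.3100 73.4000 29.2200 4.8750 2.8850] k=[97 97 97 91 87 68 24 6 3]
t=5: x=[97.0000 97.0000 96.3100 91.2300 85.2750 65.1250 26.9900 7.7250 3.3450] k=[97 97 97 86 85 61 29 10 2]
t=6: x=[97.0000 97.0000 95.7350 87.1500 82.3550 60.0800 30.4950 11.2650 2.9200] k=[97 97 97 91 83 62 31 12 5]
t=7: x=[97.0000 97.0000 96.3100 90.7700 81.5050 60.8500 32.3800 13.3800 5.8050] k=[97 97 97 95 79 64 36 15 6]
t=8: x=[97.0000 97.0000 96.7700 93.3900 79.1150 62.5050 36.8050 16.3800 7.0350] k=[97 97 95 89 76 58 41 15 9]
t=9: x=[97.0000 96.7700 94.5400 88.1950 75.4250 58.1150 39.9650 17.3000 9.6900] k=[97 97 96 83 71 61 35 17 14]

5.481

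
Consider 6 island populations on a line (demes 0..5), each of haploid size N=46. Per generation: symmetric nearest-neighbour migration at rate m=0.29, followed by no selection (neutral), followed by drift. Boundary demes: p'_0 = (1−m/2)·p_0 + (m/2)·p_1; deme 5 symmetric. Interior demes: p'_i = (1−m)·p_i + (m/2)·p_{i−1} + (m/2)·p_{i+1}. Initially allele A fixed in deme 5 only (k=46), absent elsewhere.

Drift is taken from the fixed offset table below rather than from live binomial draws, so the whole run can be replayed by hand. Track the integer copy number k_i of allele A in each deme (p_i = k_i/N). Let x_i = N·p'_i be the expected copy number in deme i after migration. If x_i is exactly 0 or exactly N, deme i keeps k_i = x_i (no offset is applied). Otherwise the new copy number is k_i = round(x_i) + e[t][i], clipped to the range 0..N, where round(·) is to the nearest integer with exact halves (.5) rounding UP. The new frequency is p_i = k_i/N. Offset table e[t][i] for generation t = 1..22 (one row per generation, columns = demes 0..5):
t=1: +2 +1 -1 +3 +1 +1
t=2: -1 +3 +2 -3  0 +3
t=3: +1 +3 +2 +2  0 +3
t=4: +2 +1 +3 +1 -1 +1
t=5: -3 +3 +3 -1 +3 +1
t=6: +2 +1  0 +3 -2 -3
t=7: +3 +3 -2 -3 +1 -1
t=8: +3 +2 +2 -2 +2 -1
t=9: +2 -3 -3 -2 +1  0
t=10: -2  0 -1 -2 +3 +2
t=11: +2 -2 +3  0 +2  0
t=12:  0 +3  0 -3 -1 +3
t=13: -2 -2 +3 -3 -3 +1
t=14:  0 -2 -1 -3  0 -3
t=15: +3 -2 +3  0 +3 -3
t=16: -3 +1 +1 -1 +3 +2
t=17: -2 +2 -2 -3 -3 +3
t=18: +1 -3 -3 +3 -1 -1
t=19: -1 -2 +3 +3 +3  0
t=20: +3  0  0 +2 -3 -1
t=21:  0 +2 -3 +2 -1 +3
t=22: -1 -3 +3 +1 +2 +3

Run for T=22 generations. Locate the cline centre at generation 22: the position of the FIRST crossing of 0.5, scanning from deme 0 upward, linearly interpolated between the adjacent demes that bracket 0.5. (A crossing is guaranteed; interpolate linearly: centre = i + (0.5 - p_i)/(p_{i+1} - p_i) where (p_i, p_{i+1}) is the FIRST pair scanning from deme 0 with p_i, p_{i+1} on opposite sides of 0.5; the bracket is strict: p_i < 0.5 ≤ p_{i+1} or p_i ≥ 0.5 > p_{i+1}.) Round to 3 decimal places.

t=0: k=[0 0 0 0 0 46]
t=1: x=[0.0000 0.0000 0.0000 0.0000 6.6700 39.3300] k=[0 0 0 0 8 40]
t=2: x=[0.0000 0.0000 0.0000 1.1600 11.4800 35.3600] k=[0 0 0 0 11 38]
t=3: x=[0.0000 0.0000 0.0000 1.5950 13.3200 34.0850] k=[0 0 0 4 13 37]
t=4: x=[0.0000 0.0000 0.5800 4.7250 15.1750 33.5200] k=[0 0 4 6 14 35]
t=5: x=[0.0000 0.5800 3.7100 6.8700 15.8850 31.9550] k=[0 4 7 6 19 33]
t=6: x=[0.5800 3.8550 6.4200 8.0300 19.1450 30.9700] k=[3 5 6 11 17 28]
t=7: x=[3.2900 4.8550 6.5800 11.1450 17.7250 26.4050] k=[6 8 5 8 19 25]
t=8: x=[6.2900 7.2750 5.8700 9.1600 18.2750 24.1300] k=[9 9 8 7 20 23]
t=9: x=[9.0000 8.8550 8.0000 9.0300 18.5500 22.5650] k=[11 6 5 7 20 23]
t=10: x=[10.2750 6.5800 5.4350 8.5950 18.5500 22.5650] k=[8 7 4 7 22 25]
t=11: x=[7.8550 6.7100 4.8700 8.7400 20.2600 24.5650] k=[10 5 8 9 22 25]
t=12: x=[9.2750 6.1600 7.7100 10.7400 20.5500 24.5650] k=[9 9 8 8 20 28]
t=13: x=[9.0000 8.8550 8.1450 9.7400 19.4200 26.8400] k=[7 7 11 7 16 28]
t=14: x=[7.0000 7.5800 9.8400 8.8850 16.4350 26.2600] k=[7 6 9 6 16 23]
t=15: x=[6.8550 6.5800 8.1300 7.8850 15.5650 21.9850] k=[10 5 11 8 19 19]
t=16: x=[9.2750 6.5950 9.6950 10.0300 17.4050 19.0000] k=[6 8 11 9 20 21]
t=17: x=[6.2900 8.1450 10.2750 10.8850 18.5500 20.8550] k=[4 10 8 8 16 24]
t=18: x=[4.8700 8.8400 8.2900 9.1600 16.0000 22.8400] k=[6 6 5 12 15 22]
t=19: x=[6.0000 5.8550 6.1600 11.4200 15.5800 20.9850] k=[5 4 9 14 19 21]
t=20: x=[4.8550 4.8700 9.0000 14.0000 18.5650 20.7100] k=[8 5 9 16 16 20]
t=21: x=[7.5650 6.0150 9.4350 14.9850 16.5800 19.4200] k=[8 8 6 17 16 22]
t=22: x=[8.0000 7.7100 7.8850 15.2600 17.0150 21.1300] k=[7 5 11 16 19 24]

4.800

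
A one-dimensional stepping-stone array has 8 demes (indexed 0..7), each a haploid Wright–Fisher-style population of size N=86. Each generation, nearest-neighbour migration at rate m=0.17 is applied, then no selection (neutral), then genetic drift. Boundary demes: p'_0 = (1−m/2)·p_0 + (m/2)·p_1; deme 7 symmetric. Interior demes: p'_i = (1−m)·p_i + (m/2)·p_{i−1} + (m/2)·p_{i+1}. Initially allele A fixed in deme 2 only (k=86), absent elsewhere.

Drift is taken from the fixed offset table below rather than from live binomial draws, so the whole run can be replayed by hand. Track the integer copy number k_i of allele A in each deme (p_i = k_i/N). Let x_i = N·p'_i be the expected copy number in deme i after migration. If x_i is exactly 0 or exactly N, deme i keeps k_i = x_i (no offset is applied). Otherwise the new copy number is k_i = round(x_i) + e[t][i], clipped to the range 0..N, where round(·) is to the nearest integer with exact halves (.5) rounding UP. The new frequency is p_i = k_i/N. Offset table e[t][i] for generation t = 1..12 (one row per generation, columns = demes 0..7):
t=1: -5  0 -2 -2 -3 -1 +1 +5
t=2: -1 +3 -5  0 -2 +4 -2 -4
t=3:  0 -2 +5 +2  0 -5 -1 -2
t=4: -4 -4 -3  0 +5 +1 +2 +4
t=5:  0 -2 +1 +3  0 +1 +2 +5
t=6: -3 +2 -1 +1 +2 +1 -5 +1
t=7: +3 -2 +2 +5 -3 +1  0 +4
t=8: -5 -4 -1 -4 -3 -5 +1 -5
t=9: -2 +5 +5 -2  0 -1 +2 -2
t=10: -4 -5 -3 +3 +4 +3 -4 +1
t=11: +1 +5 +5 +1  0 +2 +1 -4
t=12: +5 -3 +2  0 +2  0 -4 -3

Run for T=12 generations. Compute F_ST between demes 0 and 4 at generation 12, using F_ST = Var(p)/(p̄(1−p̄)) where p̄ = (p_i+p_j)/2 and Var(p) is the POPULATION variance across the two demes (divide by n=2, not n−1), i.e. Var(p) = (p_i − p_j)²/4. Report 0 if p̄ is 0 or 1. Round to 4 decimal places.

0.0109

t=0: k=[0 0 86 0 0 0 0 0]
t=1: x=[0.0000 7.3100 71.3800 7.3100 0.0000 0.0000 0.0000 0.0000] k=[0 7 69 5 0 0 0 0]
t=2: x=[0.5950 11.6750 58.2900 10.0150 0.4250 0.0000 0.0000 0.0000] k=[0 15 53 10 0 0 0 0]
t=3: x=[1.2750 16.9550 46.1150 12.8050 0.8500 0.0000 0.0000 0.0000] k=[1 15 51 15 1 0 0 0]
t=4: x=[2.1900 16.8700 44.8800 16.8700 2.1050 0.0850 0.0000 0.0000] k=[0 13 42 17 7 1 0 0]
t=5: x=[1.1050 14.3600 37.4100 18.2750 7.3400 1.4250 0.0850 0.0000] k=[1 12 38 21 7 2 2 0]
t=6: x=[1.9350 13.2750 34.3450 21.2550 7.7650 2.4250 1.8300 0.1700] k=[0 15 33 22 10 3 0 1]
t=7: x=[1.2750 15.2550 30.5350 21.9150 10.4250 3.3400 0.3400 0.9150] k=[4 13 33 27 7 4 0 5]
t=8: x=[4.7650 13.9350 30.7900 25.8100 8.4450 3.9150 0.7650 4.5750] k=[0 10 30 22 5 0 2 0]
t=9: x=[0.8500 10.8500 27.6200 21.2350 6.0200 0.5950 1.6600 0.1700] k=[0 16 33 19 6 0 4 0]
t=10: x=[1.3600 16.0850 30.3650 19.0850 6.5950 0.8500 3.3200 0.3400] k=[0 11 27 22 11 4 0 1]
t=11: x=[0.9350 11.4250 25.2150 21.4900 11.3400 4.2550 0.4250 0.9150] k=[2 16 30 22 11 6 1 0]
t=12: x=[3.1900 16.0000 28.1300 21.7450 11.5100 6.0000 1.3400 0.0850] k=[8 13 30 22 14 6 0 0]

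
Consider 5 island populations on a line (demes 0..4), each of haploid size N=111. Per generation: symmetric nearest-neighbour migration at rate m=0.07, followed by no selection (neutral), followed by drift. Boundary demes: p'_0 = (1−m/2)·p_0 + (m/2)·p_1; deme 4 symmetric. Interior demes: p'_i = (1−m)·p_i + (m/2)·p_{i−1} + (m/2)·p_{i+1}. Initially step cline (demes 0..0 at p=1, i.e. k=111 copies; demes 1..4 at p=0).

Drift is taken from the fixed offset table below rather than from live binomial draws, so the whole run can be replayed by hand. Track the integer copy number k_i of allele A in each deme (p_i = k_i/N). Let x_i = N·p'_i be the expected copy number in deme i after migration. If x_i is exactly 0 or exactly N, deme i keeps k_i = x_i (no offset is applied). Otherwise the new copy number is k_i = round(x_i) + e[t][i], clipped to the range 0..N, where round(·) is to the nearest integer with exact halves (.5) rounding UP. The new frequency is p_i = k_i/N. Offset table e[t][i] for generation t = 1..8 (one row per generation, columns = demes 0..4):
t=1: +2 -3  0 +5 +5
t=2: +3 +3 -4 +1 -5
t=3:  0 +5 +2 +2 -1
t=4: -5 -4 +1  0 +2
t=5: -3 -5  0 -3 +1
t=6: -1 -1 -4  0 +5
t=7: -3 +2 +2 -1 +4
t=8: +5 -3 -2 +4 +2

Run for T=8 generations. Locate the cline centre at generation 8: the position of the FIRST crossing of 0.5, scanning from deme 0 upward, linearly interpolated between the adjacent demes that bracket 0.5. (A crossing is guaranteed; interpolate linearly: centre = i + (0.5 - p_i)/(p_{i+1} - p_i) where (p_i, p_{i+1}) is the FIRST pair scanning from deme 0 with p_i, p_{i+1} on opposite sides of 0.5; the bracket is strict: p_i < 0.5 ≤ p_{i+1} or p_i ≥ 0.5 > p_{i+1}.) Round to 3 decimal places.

0.419

t=0: k=[111 0 0 0 0]
t=1: x=[107.1150 3.8850 0.0000 0.0000 0.0000] k=[109 1 0 0 0]
t=2: x=[105.2200 4.7450 0.0350 0.0000 0.0000] k=[108 8 0 0 0]
t=3: x=[104.5000 11.2200 0.2800 0.0000 0.0000] k=[105 16 2 0 0]
t=4: x=[101.8850 18.6250 2.4200 0.0700 0.0000] k=[97 15 3 0 0]
t=5: x=[94.1300 17.4500 3.3150 0.1050 0.0000] k=[91 12 3 0 0]
t=6: x=[88.2350 14.4500 3.2100 0.1050 0.0000] k=[87 13 0 0 0]
t=7: x=[84.4100 15.1350 0.4550 0.0000 0.0000] k=[81 17 2 0 0]
t=8: x=[78.7600 18.7150 2.4550 0.0700 0.0000] k=[84 16 0 4 0]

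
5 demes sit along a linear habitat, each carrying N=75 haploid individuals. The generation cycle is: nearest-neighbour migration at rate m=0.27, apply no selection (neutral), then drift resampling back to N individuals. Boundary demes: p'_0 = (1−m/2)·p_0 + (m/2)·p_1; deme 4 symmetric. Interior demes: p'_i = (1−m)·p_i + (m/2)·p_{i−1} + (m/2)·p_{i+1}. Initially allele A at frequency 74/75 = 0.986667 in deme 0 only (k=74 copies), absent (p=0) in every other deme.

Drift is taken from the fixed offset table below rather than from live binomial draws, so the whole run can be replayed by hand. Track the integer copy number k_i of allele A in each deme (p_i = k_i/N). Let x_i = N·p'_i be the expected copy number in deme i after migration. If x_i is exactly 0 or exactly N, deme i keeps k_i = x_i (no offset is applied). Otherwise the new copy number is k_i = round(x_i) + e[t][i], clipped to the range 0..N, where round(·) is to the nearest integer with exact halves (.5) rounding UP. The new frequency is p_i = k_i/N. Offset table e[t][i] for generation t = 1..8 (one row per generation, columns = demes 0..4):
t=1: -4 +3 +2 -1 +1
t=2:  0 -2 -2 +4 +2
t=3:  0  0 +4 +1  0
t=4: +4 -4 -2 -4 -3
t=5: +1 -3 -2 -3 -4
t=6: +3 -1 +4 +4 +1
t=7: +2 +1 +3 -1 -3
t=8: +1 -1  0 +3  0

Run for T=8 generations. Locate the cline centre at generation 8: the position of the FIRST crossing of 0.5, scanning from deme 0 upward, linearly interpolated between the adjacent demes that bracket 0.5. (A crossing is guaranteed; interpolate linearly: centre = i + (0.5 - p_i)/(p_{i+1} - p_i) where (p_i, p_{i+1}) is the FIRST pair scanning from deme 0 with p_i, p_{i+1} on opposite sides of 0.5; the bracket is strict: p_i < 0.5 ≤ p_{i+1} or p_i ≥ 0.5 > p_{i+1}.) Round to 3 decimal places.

0.184

t=0: k=[74 0 0 0 0]
t=1: x=[64.0100 9.9900 0.0000 0.0000 0.0000] k=[60 13 0 0 0]
t=2: x=[53.6550 17.5900 1.7550 0.0000 0.0000] k=[54 16 0 0 0]
t=3: x=[48.8700 18.9700 2.1600 0.0000 0.0000] k=[49 19 6 0 0]
t=4: x=[44.9500 21.2950 6.9450 0.8100 0.0000] k=[49 17 5 0 0]
t=5: x=[44.6800 19.7000 5.9450 0.6750 0.0000] k=[46 17 4 0 0]
t=6: x=[42.0850 19.1600 5.2150 0.5400 0.0000] k=[45 18 9 5 0]
t=7: x=[41.3550 20.4300 9.6750 4.8650 0.6750] k=[43 21 13 4 0]
t=8: x=[40.0300 22.8900 12.8650 4.6750 0.5400] k=[41 22 13 8 1]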